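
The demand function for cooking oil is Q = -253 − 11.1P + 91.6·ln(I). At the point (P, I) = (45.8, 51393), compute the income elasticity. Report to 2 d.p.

At P = 45.8, I = 51393: Q = 232.229.
Holding P constant, ∂Q/∂I = 91.6/I = 0.00178234.
η_I = (∂Q/∂I)·(I/Q) = 0.00178234 × (51393/232.229) = 0.39.

0.39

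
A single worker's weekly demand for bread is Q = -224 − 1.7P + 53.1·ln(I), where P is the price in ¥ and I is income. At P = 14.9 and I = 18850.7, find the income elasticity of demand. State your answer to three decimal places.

At P = 14.9, I = 18850.7: Q = 273.403.
Holding P constant, ∂Q/∂I = 53.1/I = 0.00281687.
η_I = (∂Q/∂I)·(I/Q) = 0.00281687 × (18850.7/273.403) = 0.194.

0.194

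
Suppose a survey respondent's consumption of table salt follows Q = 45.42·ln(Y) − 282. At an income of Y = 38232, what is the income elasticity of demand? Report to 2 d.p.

0.23

At Y = 38232: Q = 197.246.
dQ/dY = 45.42/Y = 0.00118801 at this income.
η = (dQ/dY)·(Y/Q) = 0.00118801 × (38232/197.246) = 0.23.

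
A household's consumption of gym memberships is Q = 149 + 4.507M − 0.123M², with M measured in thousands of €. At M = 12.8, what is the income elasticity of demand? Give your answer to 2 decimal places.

At M = 12.8: Q = 186.5373.
dQ/dM = 4.507 − 0.246M = 1.35820.
η = (dQ/dM)·(M/Q) = 1.35820 × (12.8/186.5373) = 0.09.

0.09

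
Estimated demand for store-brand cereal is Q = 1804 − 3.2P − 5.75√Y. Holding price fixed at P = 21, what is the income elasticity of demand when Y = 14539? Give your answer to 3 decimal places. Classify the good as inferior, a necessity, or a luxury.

-0.332 (inferior good)

At P = 21, Y = 14539: Q = 1043.478.
Holding P constant, ∂Q/∂Y = -5.75/(2√Y) = -0.0238435.
η_Y = (∂Q/∂Y)·(Y/Q) = -0.0238435 × (14539/1043.478) = -0.332.
Since η < 0, this is an inferior good.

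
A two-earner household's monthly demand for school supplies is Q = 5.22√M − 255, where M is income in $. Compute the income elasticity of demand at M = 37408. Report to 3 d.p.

0.669

At M = 37408: Q = 754.608.
dQ/dM = 5.22/(2√M) = 0.0134945 at this income.
η = (dQ/dM)·(M/Q) = 0.0134945 × (37408/754.608) = 0.669.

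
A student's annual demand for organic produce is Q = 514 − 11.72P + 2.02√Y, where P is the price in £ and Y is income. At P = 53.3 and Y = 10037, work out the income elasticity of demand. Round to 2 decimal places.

At P = 53.3, Y = 10037: Q = 91.697.
Holding P constant, ∂Q/∂Y = 2.02/(2√Y) = 0.0100814.
η_Y = (∂Q/∂Y)·(Y/Q) = 0.0100814 × (10037/91.697) = 1.10.

1.10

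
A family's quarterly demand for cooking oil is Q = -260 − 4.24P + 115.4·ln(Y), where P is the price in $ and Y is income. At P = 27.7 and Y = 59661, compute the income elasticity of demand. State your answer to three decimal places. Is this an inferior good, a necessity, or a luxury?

At P = 27.7, Y = 59661: Q = 891.540.
Holding P constant, ∂Q/∂Y = 115.4/Y = 0.00193426.
η_Y = (∂Q/∂Y)·(Y/Q) = 0.00193426 × (59661/891.540) = 0.129.
Since 0 < η < 1, this is a necessity.

0.129 (necessity)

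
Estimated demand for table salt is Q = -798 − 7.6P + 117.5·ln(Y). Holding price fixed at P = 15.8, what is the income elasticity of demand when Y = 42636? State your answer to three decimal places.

0.351

At P = 15.8, Y = 42636: Q = 334.523.
Holding P constant, ∂Q/∂Y = 117.5/Y = 0.00275589.
η_Y = (∂Q/∂Y)·(Y/Q) = 0.00275589 × (42636/334.523) = 0.351.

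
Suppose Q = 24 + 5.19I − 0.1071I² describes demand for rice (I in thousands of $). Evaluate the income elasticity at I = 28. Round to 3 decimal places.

At I = 28: Q = 85.3536.
dQ/dI = 5.19 − 0.2142I = -0.80760.
η = (dQ/dI)·(I/Q) = -0.80760 × (28/85.3536) = -0.265.

-0.265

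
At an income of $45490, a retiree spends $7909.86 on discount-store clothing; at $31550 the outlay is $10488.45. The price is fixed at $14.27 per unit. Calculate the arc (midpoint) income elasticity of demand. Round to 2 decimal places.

-0.77

With a constant price, Q₁ = 7909.86/14.27 = 554.300 and Q₂ = 10488.45/14.27 = 735.000 (equivalently, work directly with expenditure since P cancels).
Midpoint %ΔQ = (10488.45 − 7909.86)/9199.16 = 0.28031; midpoint %ΔI = (31550 − 45490)/38520 = -0.36189.
η = 0.28031 / -0.36189 = -0.77.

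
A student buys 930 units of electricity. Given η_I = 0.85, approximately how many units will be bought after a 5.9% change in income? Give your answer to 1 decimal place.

%ΔQ ≈ η × %ΔI = 0.85 × 5.9% = 5.015%.
New Q ≈ 930 × (1 + 0.05015) = 976.6.

976.6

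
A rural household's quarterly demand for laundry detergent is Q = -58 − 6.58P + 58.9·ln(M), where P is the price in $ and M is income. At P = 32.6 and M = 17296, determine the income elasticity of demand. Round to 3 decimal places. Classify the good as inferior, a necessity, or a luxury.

At P = 32.6, M = 17296: Q = 302.252.
Holding P constant, ∂Q/∂M = 58.9/M = 0.00340541.
η_M = (∂Q/∂M)·(M/Q) = 0.00340541 × (17296/302.252) = 0.195.
Since 0 < η < 1, this is a necessity.

0.195 (necessity)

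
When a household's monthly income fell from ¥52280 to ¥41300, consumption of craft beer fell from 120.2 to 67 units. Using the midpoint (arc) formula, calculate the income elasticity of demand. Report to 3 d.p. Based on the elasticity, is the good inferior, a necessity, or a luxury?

ΔQ = 67 − 120.2 = -53.2; midpoint Q̄ = (120.2 + 67)/2 = 93.6.
ΔI = 41300 − 52280 = -10980; midpoint Ī = (52280 + 41300)/2 = 46790.
η = (ΔQ/Q̄) ÷ (ΔI/Ī) = (-53.2/93.6) ÷ (-10980/46790) = 2.422.
η > 1 ⇒ luxury.

2.422 (luxury)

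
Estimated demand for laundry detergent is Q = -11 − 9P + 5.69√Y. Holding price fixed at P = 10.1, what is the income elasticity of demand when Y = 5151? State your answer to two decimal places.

At P = 10.1, Y = 5151: Q = 306.474.
Holding P constant, ∂Q/∂Y = 5.69/(2√Y) = 0.0396403.
η_Y = (∂Q/∂Y)·(Y/Q) = 0.0396403 × (5151/306.474) = 0.67.

0.67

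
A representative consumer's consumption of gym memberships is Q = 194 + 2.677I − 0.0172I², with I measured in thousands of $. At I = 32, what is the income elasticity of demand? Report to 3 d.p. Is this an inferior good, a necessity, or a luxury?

At I = 32: Q = 262.0512.
dQ/dI = 2.677 − 0.0344I = 1.57620.
η = (dQ/dI)·(I/Q) = 1.57620 × (32/262.0512) = 0.192.
0 < η < 1 ⇒ necessity.

0.192 (necessity)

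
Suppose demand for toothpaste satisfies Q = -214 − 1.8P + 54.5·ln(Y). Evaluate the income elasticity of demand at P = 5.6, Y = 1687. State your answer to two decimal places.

At P = 5.6, Y = 1687: Q = 180.894.
Holding P constant, ∂Q/∂Y = 54.5/Y = 0.0323059.
η_Y = (∂Q/∂Y)·(Y/Q) = 0.0323059 × (1687/180.894) = 0.30.

0.30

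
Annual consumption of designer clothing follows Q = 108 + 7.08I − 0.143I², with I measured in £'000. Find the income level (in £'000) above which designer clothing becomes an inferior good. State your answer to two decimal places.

24.76

dQ/dI = 7.08 − 0.286I.
The good is inferior where dQ/dI < 0. Setting dQ/dI = 0 gives I = 7.08 / 0.286 = 24.76.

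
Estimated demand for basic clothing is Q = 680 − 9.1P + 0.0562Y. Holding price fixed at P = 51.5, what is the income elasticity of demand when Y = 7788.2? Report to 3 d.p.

0.674

At P = 51.5, Y = 7788.2: Q = 649.047.
Holding P constant, ∂Q/∂Y = 0.0562.
η_Y = (∂Q/∂Y)·(Y/Q) = 0.0562 × (7788.2/649.047) = 0.674.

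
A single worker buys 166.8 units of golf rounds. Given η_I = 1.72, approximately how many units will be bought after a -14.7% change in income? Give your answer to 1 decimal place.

%ΔQ ≈ η × %ΔI = 1.72 × (-14.7%) = -25.284%.
New Q ≈ 166.8 × (1 − 0.25284) = 124.6.

124.6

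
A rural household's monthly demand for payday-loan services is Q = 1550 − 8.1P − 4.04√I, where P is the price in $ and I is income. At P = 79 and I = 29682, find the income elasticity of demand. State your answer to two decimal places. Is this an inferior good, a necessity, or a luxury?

-1.63 (inferior good)

At P = 79, I = 29682: Q = 214.070.
Holding P constant, ∂Q/∂I = -4.04/(2√I) = -0.0117248.
η_I = (∂Q/∂I)·(I/Q) = -0.0117248 × (29682/214.070) = -1.63.
Since η < 0, this is an inferior good.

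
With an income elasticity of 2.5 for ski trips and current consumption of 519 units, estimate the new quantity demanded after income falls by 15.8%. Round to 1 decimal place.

%ΔQ ≈ η × %ΔI = 2.5 × (-15.8%) = -39.5%.
New Q ≈ 519 × (1 − 0.395) = 314.0.

314.0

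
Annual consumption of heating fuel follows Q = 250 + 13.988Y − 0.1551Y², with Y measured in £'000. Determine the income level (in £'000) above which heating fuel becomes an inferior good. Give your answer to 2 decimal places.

dQ/dY = 13.988 − 0.3102Y.
The good is inferior where dQ/dY < 0. Setting dQ/dY = 0 gives Y = 13.988 / 0.3102 = 45.09.

45.09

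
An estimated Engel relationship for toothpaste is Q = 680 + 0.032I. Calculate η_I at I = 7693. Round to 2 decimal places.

0.27

At I = 7693: Q = 926.176.
dQ/dI = 0.032.
η = (dQ/dI)·(I/Q) = 0.032 × (7693/926.176) = 0.27.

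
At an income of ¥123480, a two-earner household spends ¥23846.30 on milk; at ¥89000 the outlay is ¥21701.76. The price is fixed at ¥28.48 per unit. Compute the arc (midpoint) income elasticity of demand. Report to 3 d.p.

With a constant price, Q₁ = 23846.30/28.48 = 837.300 and Q₂ = 21701.76/28.48 = 762.000 (equivalently, work directly with expenditure since P cancels).
Midpoint %ΔQ = (21701.76 − 23846.30)/22774.03 = -0.09417; midpoint %ΔI = (89000 − 123480)/106240 = -0.32455.
η = -0.09417 / -0.32455 = 0.290.

0.290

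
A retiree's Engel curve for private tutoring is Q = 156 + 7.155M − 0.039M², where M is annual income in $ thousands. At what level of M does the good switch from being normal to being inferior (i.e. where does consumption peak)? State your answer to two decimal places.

dQ/dM = 7.155 − 0.078M.
The good is inferior where dQ/dM < 0. Setting dQ/dM = 0 gives M = 7.155 / 0.078 = 91.73.

91.73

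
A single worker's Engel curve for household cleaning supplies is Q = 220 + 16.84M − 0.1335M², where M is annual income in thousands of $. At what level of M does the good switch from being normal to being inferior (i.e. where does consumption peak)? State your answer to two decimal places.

dQ/dM = 16.84 − 0.267M.
The good is inferior where dQ/dM < 0. Setting dQ/dM = 0 gives M = 16.84 / 0.267 = 63.07.

63.07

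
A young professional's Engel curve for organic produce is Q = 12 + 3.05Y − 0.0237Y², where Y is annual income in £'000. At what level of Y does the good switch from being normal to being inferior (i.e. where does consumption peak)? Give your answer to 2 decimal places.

64.35

dQ/dY = 3.05 − 0.0474Y.
The good is inferior where dQ/dY < 0. Setting dQ/dY = 0 gives Y = 3.05 / 0.0474 = 64.35.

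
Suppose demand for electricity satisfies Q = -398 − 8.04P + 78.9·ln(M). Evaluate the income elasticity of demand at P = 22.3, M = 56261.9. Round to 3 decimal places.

At P = 22.3, M = 56261.9: Q = 285.698.
Holding P constant, ∂Q/∂M = 78.9/M = 0.00140237.
η_M = (∂Q/∂M)·(M/Q) = 0.00140237 × (56261.9/285.698) = 0.276.

0.276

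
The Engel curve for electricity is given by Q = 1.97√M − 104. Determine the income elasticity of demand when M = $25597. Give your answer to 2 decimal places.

0.75

At M = 25597: Q = 211.182.
dQ/dM = 1.97/(2√M) = 0.00615661 at this income.
η = (dQ/dM)·(M/Q) = 0.00615661 × (25597/211.182) = 0.75.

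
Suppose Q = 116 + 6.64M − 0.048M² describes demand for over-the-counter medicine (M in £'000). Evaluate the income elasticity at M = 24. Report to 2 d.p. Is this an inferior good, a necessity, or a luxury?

At M = 24: Q = 247.7120.
dQ/dM = 6.64 − 0.096M = 4.33600.
η = (dQ/dM)·(M/Q) = 4.33600 × (24/247.7120) = 0.42.
0 < η < 1 ⇒ necessity.

0.42 (necessity)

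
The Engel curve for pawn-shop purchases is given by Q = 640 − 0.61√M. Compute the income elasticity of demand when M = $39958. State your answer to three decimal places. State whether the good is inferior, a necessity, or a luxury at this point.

-0.118 (inferior good)

At M = 39958: Q = 518.064.
dQ/dM = -0.61/(2√M) = -0.0015258 at this income.
η = (dQ/dM)·(M/Q) = -0.0015258 × (39958/518.064) = -0.118.
Since η < 0, the good is an inferior good.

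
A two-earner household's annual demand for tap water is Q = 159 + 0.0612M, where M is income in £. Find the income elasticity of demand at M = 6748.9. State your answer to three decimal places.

At M = 6748.9: Q = 572.033.
dQ/dM = 0.0612.
η = (dQ/dM)·(M/Q) = 0.0612 × (6748.9/572.033) = 0.722.

0.722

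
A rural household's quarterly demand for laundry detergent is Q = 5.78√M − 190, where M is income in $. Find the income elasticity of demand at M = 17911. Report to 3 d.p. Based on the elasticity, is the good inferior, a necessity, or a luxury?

0.663 (necessity)

At M = 17911: Q = 583.549.
dQ/dM = 5.78/(2√M) = 0.0215942 at this income.
η = (dQ/dM)·(M/Q) = 0.0215942 × (17911/583.549) = 0.663.
Since 0 < η < 1, the good is a necessity.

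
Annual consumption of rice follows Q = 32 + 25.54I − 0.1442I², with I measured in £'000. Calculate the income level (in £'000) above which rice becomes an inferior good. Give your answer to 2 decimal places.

dQ/dI = 25.54 − 0.2884I.
The good is inferior where dQ/dI < 0. Setting dQ/dI = 0 gives I = 25.54 / 0.2884 = 88.56.

88.56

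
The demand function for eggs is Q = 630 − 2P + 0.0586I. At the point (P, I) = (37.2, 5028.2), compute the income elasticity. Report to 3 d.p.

At P = 37.2, I = 5028.2: Q = 850.253.
Holding P constant, ∂Q/∂I = 0.0586.
η_I = (∂Q/∂I)·(I/Q) = 0.0586 × (5028.2/850.253) = 0.347.

0.347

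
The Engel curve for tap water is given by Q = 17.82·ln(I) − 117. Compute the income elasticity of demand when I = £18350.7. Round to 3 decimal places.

At I = 18350.7: Q = 57.946.
dQ/dI = 17.82/I = 0.00097108 at this income.
η = (dQ/dI)·(I/Q) = 0.00097108 × (18350.7/57.946) = 0.308.

0.308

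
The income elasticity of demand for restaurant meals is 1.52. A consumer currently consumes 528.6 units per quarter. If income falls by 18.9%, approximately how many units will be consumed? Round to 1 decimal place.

376.7

%ΔQ ≈ η × %ΔI = 1.52 × (-18.9%) = -28.728%.
New Q ≈ 528.6 × (1 − 0.28728) = 376.7.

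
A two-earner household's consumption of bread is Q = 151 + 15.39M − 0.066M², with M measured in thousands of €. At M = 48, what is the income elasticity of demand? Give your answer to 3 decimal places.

At M = 48: Q = 737.6560.
dQ/dM = 15.39 − 0.132M = 9.05400.
η = (dQ/dM)·(M/Q) = 9.05400 × (48/737.6560) = 0.589.

0.589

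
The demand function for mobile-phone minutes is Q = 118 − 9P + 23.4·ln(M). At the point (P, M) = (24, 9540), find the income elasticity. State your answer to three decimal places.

0.201

At P = 24, M = 9540: Q = 116.420.
Holding P constant, ∂Q/∂M = 23.4/M = 0.00245283.
η_M = (∂Q/∂M)·(M/Q) = 0.00245283 × (9540/116.420) = 0.201.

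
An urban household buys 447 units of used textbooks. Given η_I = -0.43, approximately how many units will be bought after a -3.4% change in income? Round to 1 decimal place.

453.5

%ΔQ ≈ η × %ΔI = -0.43 × (-3.4%) = 1.462%.
New Q ≈ 447 × (1 + 0.01462) = 453.5.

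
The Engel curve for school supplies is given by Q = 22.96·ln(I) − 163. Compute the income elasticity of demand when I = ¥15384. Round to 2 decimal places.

0.39

At I = 15384: Q = 58.359.
dQ/dI = 22.96/I = 0.00149246 at this income.
η = (dQ/dI)·(I/Q) = 0.00149246 × (15384/58.359) = 0.39.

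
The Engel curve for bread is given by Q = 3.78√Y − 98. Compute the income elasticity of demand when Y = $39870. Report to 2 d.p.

At Y = 39870: Q = 656.771.
dQ/dY = 3.78/(2√Y) = 0.00946539 at this income.
η = (dQ/dY)·(Y/Q) = 0.00946539 × (39870/656.771) = 0.57.

0.57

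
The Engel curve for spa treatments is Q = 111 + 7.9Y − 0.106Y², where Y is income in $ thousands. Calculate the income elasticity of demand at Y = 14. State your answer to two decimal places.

0.34

At Y = 14: Q = 200.8240.
dQ/dY = 7.9 − 0.212Y = 4.93200.
η = (dQ/dY)·(Y/Q) = 4.93200 × (14/200.8240) = 0.34.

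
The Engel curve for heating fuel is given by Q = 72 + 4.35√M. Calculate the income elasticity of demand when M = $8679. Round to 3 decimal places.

At M = 8679: Q = 477.251.
dQ/dM = 4.35/(2√M) = 0.0233466 at this income.
η = (dQ/dM)·(M/Q) = 0.0233466 × (8679/477.251) = 0.425.

0.425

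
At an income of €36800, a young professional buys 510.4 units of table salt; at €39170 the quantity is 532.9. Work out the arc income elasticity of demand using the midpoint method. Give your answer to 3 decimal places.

0.691

ΔQ = 532.9 − 510.4 = 22.5; midpoint Q̄ = (510.4 + 532.9)/2 = 521.65.
ΔI = 39170 − 36800 = 2370; midpoint Ī = (36800 + 39170)/2 = 37985.
η = (ΔQ/Q̄) ÷ (ΔI/Ī) = (22.5/521.65) ÷ (2370/37985) = 0.691.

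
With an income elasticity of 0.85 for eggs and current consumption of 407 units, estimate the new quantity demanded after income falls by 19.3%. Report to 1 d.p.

%ΔQ ≈ η × %ΔI = 0.85 × (-19.3%) = -16.405%.
New Q ≈ 407 × (1 − 0.16405) = 340.2.

340.2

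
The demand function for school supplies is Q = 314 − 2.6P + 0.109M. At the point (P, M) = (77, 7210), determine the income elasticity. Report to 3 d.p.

At P = 77, M = 7210: Q = 899.690.
Holding P constant, ∂Q/∂M = 0.109.
η_M = (∂Q/∂M)·(M/Q) = 0.109 × (7210/899.690) = 0.874.

0.874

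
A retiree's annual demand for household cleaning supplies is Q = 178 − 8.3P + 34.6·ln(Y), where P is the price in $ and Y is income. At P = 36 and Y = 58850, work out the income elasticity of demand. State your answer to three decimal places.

At P = 36, Y = 58850: Q = 259.203.
Holding P constant, ∂Q/∂Y = 34.6/Y = 0.000587935.
η_Y = (∂Q/∂Y)·(Y/Q) = 0.000587935 × (58850/259.203) = 0.133.

0.133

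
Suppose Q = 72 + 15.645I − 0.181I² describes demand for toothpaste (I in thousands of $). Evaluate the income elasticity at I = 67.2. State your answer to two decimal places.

-1.91

At I = 67.2: Q = 305.9770.
dQ/dI = 15.645 − 0.362I = -8.68140.
η = (dQ/dI)·(I/Q) = -8.68140 × (67.2/305.9770) = -1.91.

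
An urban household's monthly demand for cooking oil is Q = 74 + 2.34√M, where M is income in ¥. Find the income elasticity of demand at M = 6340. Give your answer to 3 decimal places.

At M = 6340: Q = 260.320.
dQ/dM = 2.34/(2√M) = 0.014694 at this income.
η = (dQ/dM)·(M/Q) = 0.014694 × (6340/260.320) = 0.358.

0.358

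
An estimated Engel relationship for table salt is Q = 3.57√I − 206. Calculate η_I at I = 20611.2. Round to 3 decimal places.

0.836

At I = 20611.2: Q = 306.531.
dQ/dI = 3.57/(2√I) = 0.0124333 at this income.
η = (dQ/dI)·(I/Q) = 0.0124333 × (20611.2/306.531) = 0.836.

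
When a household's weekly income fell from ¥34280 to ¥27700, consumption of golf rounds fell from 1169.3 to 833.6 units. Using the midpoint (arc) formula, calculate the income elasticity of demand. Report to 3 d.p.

1.579

ΔQ = 833.6 − 1169.3 = -335.7; midpoint Q̄ = (1169.3 + 833.6)/2 = 1001.45.
ΔI = 27700 − 34280 = -6580; midpoint Ī = (34280 + 27700)/2 = 30990.
η = (ΔQ/Q̄) ÷ (ΔI/Ī) = (-335.7/1001.45) ÷ (-6580/30990) = 1.579.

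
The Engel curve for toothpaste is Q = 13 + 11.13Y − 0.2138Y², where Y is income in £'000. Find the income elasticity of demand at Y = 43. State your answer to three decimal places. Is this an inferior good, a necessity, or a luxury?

-3.241 (inferior good)

At Y = 43: Q = 96.2738.
dQ/dY = 11.13 − 0.4276Y = -7.25680.
η = (dQ/dY)·(Y/Q) = -7.25680 × (43/96.2738) = -3.241.
η < 0 ⇒ inferior good.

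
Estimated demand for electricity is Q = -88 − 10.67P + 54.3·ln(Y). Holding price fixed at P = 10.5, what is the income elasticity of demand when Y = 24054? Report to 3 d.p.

At P = 10.5, Y = 24054: Q = 347.746.
Holding P constant, ∂Q/∂Y = 54.3/Y = 0.00225742.
η_Y = (∂Q/∂Y)·(Y/Q) = 0.00225742 × (24054/347.746) = 0.156.

0.156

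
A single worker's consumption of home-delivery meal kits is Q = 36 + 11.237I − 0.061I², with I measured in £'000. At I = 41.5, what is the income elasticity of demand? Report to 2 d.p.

0.64

At I = 41.5: Q = 397.2783.
dQ/dI = 11.237 − 0.122I = 6.17400.
η = (dQ/dI)·(I/Q) = 6.17400 × (41.5/397.2783) = 0.64.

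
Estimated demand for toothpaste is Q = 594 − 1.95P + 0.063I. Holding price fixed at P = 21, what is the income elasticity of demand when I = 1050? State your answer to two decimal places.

At P = 21, I = 1050: Q = 619.200.
Holding P constant, ∂Q/∂I = 0.063.
η_I = (∂Q/∂I)·(I/Q) = 0.063 × (1050/619.200) = 0.11.

0.11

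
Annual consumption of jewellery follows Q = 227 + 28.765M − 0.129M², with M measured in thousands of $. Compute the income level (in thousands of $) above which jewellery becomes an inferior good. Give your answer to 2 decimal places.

dQ/dM = 28.765 − 0.258M.
The good is inferior where dQ/dM < 0. Setting dQ/dM = 0 gives M = 28.765 / 0.258 = 111.49.

111.49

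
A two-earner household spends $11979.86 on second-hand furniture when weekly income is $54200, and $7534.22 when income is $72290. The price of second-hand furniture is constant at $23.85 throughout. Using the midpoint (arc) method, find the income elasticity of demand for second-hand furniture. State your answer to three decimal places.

-1.593

With a constant price, Q₁ = 11979.86/23.85 = 502.300 and Q₂ = 7534.22/23.85 = 315.900 (equivalently, work directly with expenditure since P cancels).
Midpoint %ΔQ = (7534.22 − 11979.86)/9757.04 = -0.45563; midpoint %ΔI = (72290 − 54200)/63245 = 0.28603.
η = -0.45563 / 0.28603 = -1.593.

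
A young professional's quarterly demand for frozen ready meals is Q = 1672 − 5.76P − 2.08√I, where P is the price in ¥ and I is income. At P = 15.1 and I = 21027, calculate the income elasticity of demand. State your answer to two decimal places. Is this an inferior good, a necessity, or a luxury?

-0.12 (inferior good)

At P = 15.1, I = 21027: Q = 1283.410.
Holding P constant, ∂Q/∂I = -2.08/(2√I) = -0.00717207.
η_I = (∂Q/∂I)·(I/Q) = -0.00717207 × (21027/1283.410) = -0.12.
Since η < 0, this is an inferior good.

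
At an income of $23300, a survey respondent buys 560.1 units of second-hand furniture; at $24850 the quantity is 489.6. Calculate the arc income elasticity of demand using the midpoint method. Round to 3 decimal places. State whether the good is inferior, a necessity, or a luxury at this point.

-2.086 (inferior good)

ΔQ = 489.6 − 560.1 = -70.5; midpoint Q̄ = (560.1 + 489.6)/2 = 524.85.
ΔI = 24850 − 23300 = 1550; midpoint Ī = (23300 + 24850)/2 = 24075.
η = (ΔQ/Q̄) ÷ (ΔI/Ī) = (-70.5/524.85) ÷ (1550/24075) = -2.086.
η < 0 ⇒ inferior good.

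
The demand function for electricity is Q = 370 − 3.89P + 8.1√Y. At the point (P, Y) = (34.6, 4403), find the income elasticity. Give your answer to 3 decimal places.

0.348

At P = 34.6, Y = 4403: Q = 772.882.
Holding P constant, ∂Q/∂Y = 8.1/(2√Y) = 0.0610352.
η_Y = (∂Q/∂Y)·(Y/Q) = 0.0610352 × (4403/772.882) = 0.348.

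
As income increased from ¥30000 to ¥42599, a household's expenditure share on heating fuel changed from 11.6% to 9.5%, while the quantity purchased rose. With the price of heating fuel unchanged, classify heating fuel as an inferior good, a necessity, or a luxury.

necessity

Quantity rises but the budget share falls as income rises, so 0 < η < 1.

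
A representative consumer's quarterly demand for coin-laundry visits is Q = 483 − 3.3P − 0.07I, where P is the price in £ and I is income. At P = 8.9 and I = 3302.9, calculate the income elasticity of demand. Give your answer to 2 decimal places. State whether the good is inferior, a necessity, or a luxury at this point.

-1.04 (inferior good)

At P = 8.9, I = 3302.9: Q = 222.427.
Holding P constant, ∂Q/∂I = −0.07.
η_I = (∂Q/∂I)·(I/Q) = -0.07 × (3302.9/222.427) = -1.04.
Since η < 0, this is an inferior good.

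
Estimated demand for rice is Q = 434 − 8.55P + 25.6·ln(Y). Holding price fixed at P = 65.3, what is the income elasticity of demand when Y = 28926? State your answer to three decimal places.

At P = 65.3, Y = 28926: Q = 138.661.
Holding P constant, ∂Q/∂Y = 25.6/Y = 0.000885017.
η_Y = (∂Q/∂Y)·(Y/Q) = 0.000885017 × (28926/138.661) = 0.185.

0.185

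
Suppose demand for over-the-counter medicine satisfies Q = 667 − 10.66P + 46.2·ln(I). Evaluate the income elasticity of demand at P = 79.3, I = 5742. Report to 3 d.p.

0.209

At P = 79.3, I = 5742: Q = 221.549.
Holding P constant, ∂Q/∂I = 46.2/I = 0.00804598.
η_I = (∂Q/∂I)·(I/Q) = 0.00804598 × (5742/221.549) = 0.209.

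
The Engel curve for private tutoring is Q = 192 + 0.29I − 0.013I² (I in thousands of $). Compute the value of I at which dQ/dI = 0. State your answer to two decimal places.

dQ/dI = 0.29 − 0.026I.
The good is inferior where dQ/dI < 0. Setting dQ/dI = 0 gives I = 0.29 / 0.026 = 11.15.

11.15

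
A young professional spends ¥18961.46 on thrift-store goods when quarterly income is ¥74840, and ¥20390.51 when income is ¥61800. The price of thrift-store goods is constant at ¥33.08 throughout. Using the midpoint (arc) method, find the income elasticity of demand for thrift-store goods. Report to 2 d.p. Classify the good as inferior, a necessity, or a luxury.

With a constant price, Q₁ = 18961.46/33.08 = 573.200 and Q₂ = 20390.51/33.08 = 616.400 (equivalently, work directly with expenditure since P cancels).
Midpoint %ΔQ = (20390.51 − 18961.46)/19675.99 = 0.07263; midpoint %ΔI = (61800 − 74840)/68320 = -0.19087.
η = 0.07263 / -0.19087 = -0.38.
η < 0 ⇒ inferior good.

-0.38 (inferior good)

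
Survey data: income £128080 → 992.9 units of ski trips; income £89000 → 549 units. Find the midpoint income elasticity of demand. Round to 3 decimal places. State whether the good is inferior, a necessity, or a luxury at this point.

ΔQ = 549 − 992.9 = -443.9; midpoint Q̄ = (992.9 + 549)/2 = 770.95.
ΔI = 89000 − 128080 = -39080; midpoint Ī = (128080 + 89000)/2 = 108540.
η = (ΔQ/Q̄) ÷ (ΔI/Ī) = (-443.9/770.95) ÷ (-39080/108540) = 1.599.
η > 1 ⇒ luxury.

1.599 (luxury)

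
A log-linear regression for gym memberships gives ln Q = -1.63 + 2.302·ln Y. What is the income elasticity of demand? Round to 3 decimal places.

In a log-linear demand, the coefficient on ln Y is the income elasticity.
So η = 2.302.

2.302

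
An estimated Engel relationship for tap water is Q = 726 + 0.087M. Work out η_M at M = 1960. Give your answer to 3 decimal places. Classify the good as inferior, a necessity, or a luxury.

At M = 1960: Q = 896.520.
dQ/dM = 0.087.
η = (dQ/dM)·(M/Q) = 0.087 × (1960/896.520) = 0.190.
Since 0 < η < 1, the good is a necessity.

0.190 (necessity)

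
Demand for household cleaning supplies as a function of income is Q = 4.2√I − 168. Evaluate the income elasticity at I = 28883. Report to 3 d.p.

At I = 28883: Q = 545.790.
dQ/dI = 4.2/(2√I) = 0.0123566 at this income.
η = (dQ/dI)·(I/Q) = 0.0123566 × (28883/545.790) = 0.654.

0.654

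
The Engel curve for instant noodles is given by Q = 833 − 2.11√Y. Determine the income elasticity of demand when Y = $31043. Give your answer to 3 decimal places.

-0.403

At Y = 31043: Q = 461.239.
dQ/dY = -2.11/(2√Y) = -0.00598785 at this income.
η = (dQ/dY)·(Y/Q) = -0.00598785 × (31043/461.239) = -0.403.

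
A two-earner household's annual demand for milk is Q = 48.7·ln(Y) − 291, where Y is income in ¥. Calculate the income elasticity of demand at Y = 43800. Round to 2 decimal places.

At Y = 43800: Q = 229.476.
dQ/dY = 48.7/Y = 0.00111187 at this income.
η = (dQ/dY)·(Y/Q) = 0.00111187 × (43800/229.476) = 0.21.

0.21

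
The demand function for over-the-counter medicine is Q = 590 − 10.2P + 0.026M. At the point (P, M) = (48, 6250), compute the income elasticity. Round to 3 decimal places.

0.618

At P = 48, M = 6250: Q = 262.900.
Holding P constant, ∂Q/∂M = 0.026.
η_M = (∂Q/∂M)·(M/Q) = 0.026 × (6250/262.900) = 0.618.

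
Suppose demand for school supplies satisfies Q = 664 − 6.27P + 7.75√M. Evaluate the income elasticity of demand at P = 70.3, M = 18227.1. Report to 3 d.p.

At P = 70.3, M = 18227.1: Q = 1269.529.
Holding P constant, ∂Q/∂M = 7.75/(2√M) = 0.0287021.
η_M = (∂Q/∂M)·(M/Q) = 0.0287021 × (18227.1/1269.529) = 0.412.

0.412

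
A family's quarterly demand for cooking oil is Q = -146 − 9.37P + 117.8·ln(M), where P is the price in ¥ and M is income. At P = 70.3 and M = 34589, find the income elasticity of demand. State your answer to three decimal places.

At P = 70.3, M = 34589: Q = 426.451.
Holding P constant, ∂Q/∂M = 117.8/M = 0.00340571.
η_M = (∂Q/∂M)·(M/Q) = 0.00340571 × (34589/426.451) = 0.276.

0.276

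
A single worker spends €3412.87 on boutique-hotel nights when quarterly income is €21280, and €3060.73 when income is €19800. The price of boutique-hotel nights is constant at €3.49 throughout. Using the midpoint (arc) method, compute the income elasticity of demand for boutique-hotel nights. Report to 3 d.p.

With a constant price, Q₁ = 3412.87/3.49 = 977.900 and Q₂ = 3060.73/3.49 = 877.000 (equivalently, work directly with expenditure since P cancels).
Midpoint %ΔQ = (3060.73 − 3412.87)/3236.80 = -0.10879; midpoint %ΔI = (19800 − 21280)/20540 = -0.07205.
η = -0.10879 / -0.07205 = 1.510.

1.510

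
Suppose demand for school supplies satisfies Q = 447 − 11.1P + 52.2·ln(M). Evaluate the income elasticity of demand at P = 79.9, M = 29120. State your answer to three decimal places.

At P = 79.9, M = 29120: Q = 96.683.
Holding P constant, ∂Q/∂M = 52.2/M = 0.00179258.
η_M = (∂Q/∂M)·(M/Q) = 0.00179258 × (29120/96.683) = 0.540.

0.540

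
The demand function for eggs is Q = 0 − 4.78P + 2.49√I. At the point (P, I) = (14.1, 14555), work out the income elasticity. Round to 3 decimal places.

At P = 14.1, I = 14555: Q = 233.006.
Holding P constant, ∂Q/∂I = 2.49/(2√I) = 0.0103196.
η_I = (∂Q/∂I)·(I/Q) = 0.0103196 × (14555/233.006) = 0.645.

0.645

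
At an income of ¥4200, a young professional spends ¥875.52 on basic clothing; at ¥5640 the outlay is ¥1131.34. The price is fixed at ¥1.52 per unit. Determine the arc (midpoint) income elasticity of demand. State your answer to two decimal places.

0.87

With a constant price, Q₁ = 875.52/1.52 = 576.000 and Q₂ = 1131.34/1.52 = 744.303 (equivalently, work directly with expenditure since P cancels).
Midpoint %ΔQ = (1131.34 − 875.52)/1003.43 = 0.25495; midpoint %ΔI = (5640 − 4200)/4920 = 0.29268.
η = 0.25495 / 0.29268 = 0.87.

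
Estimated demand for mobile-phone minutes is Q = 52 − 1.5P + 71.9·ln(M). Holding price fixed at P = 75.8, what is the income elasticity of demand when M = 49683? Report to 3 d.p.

0.100

At P = 75.8, M = 49683: Q = 715.785.
Holding P constant, ∂Q/∂M = 71.9/M = 0.00144718.
η_M = (∂Q/∂M)·(M/Q) = 0.00144718 × (49683/715.785) = 0.100.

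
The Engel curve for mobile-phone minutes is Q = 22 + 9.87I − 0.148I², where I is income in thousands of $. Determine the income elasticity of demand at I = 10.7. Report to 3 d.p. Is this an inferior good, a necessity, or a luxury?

0.648 (necessity)

At I = 10.7: Q = 110.6645.
dQ/dI = 9.87 − 0.296I = 6.70280.
η = (dQ/dI)·(I/Q) = 6.70280 × (10.7/110.6645) = 0.648.
0 < η < 1 ⇒ necessity.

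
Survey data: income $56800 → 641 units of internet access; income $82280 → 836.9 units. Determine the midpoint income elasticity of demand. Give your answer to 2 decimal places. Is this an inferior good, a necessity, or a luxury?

0.72 (necessity)

ΔQ = 836.9 − 641 = 195.9; midpoint Q̄ = (641 + 836.9)/2 = 738.95.
ΔI = 82280 − 56800 = 25480; midpoint Ī = (56800 + 82280)/2 = 69540.
η = (ΔQ/Q̄) ÷ (ΔI/Ī) = (195.9/738.95) ÷ (25480/69540) = 0.72.
0 < η < 1 ⇒ necessity.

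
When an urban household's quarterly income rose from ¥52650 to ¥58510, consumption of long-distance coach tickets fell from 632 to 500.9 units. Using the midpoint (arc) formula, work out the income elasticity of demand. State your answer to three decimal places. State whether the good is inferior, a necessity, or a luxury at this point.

ΔQ = 500.9 − 632 = -131.1; midpoint Q̄ = (632 + 500.9)/2 = 566.45.
ΔI = 58510 − 52650 = 5860; midpoint Ī = (52650 + 58510)/2 = 55580.
η = (ΔQ/Q̄) ÷ (ΔI/Ī) = (-131.1/566.45) ÷ (5860/55580) = -2.195.
η < 0 ⇒ inferior good.

-2.195 (inferior good)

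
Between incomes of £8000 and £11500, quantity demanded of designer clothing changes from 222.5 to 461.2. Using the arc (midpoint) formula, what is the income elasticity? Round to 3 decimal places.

1.945

ΔQ = 461.2 − 222.5 = 238.7; midpoint Q̄ = (222.5 + 461.2)/2 = 341.85.
ΔI = 11500 − 8000 = 3500; midpoint Ī = (8000 + 11500)/2 = 9750.
η = (ΔQ/Q̄) ÷ (ΔI/Ī) = (238.7/341.85) ÷ (3500/9750) = 1.945.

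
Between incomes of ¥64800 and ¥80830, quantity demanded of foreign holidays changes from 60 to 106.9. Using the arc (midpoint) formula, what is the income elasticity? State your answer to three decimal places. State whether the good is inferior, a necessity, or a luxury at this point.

2.553 (luxury)

ΔQ = 106.9 − 60 = 46.9; midpoint Q̄ = (60 + 106.9)/2 = 83.45.
ΔI = 80830 − 64800 = 16030; midpoint Ī = (64800 + 80830)/2 = 72815.
η = (ΔQ/Q̄) ÷ (ΔI/Ī) = (46.9/83.45) ÷ (16030/72815) = 2.553.
η > 1 ⇒ luxury.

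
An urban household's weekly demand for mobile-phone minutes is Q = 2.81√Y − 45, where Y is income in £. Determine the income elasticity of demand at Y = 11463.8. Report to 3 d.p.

At Y = 11463.8: Q = 255.864.
dQ/dY = 2.81/(2√Y) = 0.0131224 at this income.
η = (dQ/dY)·(Y/Q) = 0.0131224 × (11463.8/255.864) = 0.588.

0.588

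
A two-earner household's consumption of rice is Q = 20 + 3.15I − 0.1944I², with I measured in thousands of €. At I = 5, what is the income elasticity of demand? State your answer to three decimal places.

0.195

At I = 5: Q = 30.8900.
dQ/dI = 3.15 − 0.3888I = 1.20600.
η = (dQ/dI)·(I/Q) = 1.20600 × (5/30.8900) = 0.195.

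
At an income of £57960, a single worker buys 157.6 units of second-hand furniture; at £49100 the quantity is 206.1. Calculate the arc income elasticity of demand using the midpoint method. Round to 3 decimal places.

ΔQ = 206.1 − 157.6 = 48.5; midpoint Q̄ = (157.6 + 206.1)/2 = 181.85.
ΔI = 49100 − 57960 = -8860; midpoint Ī = (57960 + 49100)/2 = 53530.
η = (ΔQ/Q̄) ÷ (ΔI/Ī) = (48.5/181.85) ÷ (-8860/53530) = -1.611.

-1.611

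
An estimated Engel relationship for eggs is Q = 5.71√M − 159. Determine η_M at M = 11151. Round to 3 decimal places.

At M = 11151: Q = 443.966.
dQ/dM = 5.71/(2√M) = 0.0270364 at this income.
η = (dQ/dM)·(M/Q) = 0.0270364 × (11151/443.966) = 0.679.

0.679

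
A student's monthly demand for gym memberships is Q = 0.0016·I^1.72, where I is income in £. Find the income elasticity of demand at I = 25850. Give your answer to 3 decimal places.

1.720

For Q = A·I^β the income elasticity is constant and equal to β.
Here β = 1.72, so η = 1.720.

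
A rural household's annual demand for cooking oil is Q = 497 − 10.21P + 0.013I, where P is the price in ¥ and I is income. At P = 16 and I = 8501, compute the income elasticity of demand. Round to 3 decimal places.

0.249

At P = 16, I = 8501: Q = 444.153.
Holding P constant, ∂Q/∂I = 0.013.
η_I = (∂Q/∂I)·(I/Q) = 0.013 × (8501/444.153) = 0.249.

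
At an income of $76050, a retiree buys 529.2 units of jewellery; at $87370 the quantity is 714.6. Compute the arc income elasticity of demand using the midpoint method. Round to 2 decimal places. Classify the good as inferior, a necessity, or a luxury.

2.15 (luxury)

ΔQ = 714.6 − 529.2 = 185.4; midpoint Q̄ = (529.2 + 714.6)/2 = 621.9.
ΔI = 87370 − 76050 = 11320; midpoint Ī = (76050 + 87370)/2 = 81710.
η = (ΔQ/Q̄) ÷ (ΔI/Ī) = (185.4/621.9) ÷ (11320/81710) = 2.15.
η > 1 ⇒ luxury.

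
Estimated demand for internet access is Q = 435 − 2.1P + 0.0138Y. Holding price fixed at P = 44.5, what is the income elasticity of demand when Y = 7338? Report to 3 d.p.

0.229

At P = 44.5, Y = 7338: Q = 442.814.
Holding P constant, ∂Q/∂Y = 0.0138.
η_Y = (∂Q/∂Y)·(Y/Q) = 0.0138 × (7338/442.814) = 0.229.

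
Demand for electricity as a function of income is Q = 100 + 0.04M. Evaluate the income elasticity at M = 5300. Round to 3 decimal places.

At M = 5300: Q = 312.000.
dQ/dM = 0.04.
η = (dQ/dM)·(M/Q) = 0.04 × (5300/312.000) = 0.679.

0.679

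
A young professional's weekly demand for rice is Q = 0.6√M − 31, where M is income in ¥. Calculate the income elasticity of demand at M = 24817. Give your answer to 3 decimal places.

0.744

At M = 24817: Q = 63.520.
dQ/dM = 0.6/(2√M) = 0.00190435 at this income.
η = (dQ/dM)·(M/Q) = 0.00190435 × (24817/63.520) = 0.744.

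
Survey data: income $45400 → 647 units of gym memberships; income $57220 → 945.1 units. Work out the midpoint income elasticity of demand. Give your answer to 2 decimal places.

ΔQ = 945.1 − 647 = 298.1; midpoint Q̄ = (647 + 945.1)/2 = 796.05.
ΔI = 57220 − 45400 = 11820; midpoint Ī = (45400 + 57220)/2 = 51310.
η = (ΔQ/Q̄) ÷ (ΔI/Ī) = (298.1/796.05) ÷ (11820/51310) = 1.63.

1.63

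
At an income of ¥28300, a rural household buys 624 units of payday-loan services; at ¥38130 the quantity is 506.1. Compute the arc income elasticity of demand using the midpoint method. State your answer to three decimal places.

-0.705

ΔQ = 506.1 − 624 = -117.9; midpoint Q̄ = (624 + 506.1)/2 = 565.05.
ΔI = 38130 − 28300 = 9830; midpoint Ī = (28300 + 38130)/2 = 33215.
η = (ΔQ/Q̄) ÷ (ΔI/Ī) = (-117.9/565.05) ÷ (9830/33215) = -0.705.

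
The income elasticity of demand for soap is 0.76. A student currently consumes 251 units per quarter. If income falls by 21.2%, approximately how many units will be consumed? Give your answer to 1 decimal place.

210.6

%ΔQ ≈ η × %ΔI = 0.76 × (-21.2%) = -16.112%.
New Q ≈ 251 × (1 − 0.16112) = 210.6.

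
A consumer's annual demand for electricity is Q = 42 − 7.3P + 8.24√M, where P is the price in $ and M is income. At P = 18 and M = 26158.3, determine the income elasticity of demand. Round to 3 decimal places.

0.536

At P = 18, M = 26158.3: Q = 1243.299.
Holding P constant, ∂Q/∂M = 8.24/(2√M) = 0.0254737.
η_M = (∂Q/∂M)·(M/Q) = 0.0254737 × (26158.3/1243.299) = 0.536.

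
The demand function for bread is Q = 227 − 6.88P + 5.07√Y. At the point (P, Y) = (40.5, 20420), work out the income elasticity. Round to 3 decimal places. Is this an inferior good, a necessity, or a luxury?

0.538 (necessity)

At P = 40.5, Y = 20420: Q = 672.856.
Holding P constant, ∂Q/∂Y = 5.07/(2√Y) = 0.0177399.
η_Y = (∂Q/∂Y)·(Y/Q) = 0.0177399 × (20420/672.856) = 0.538.
Since 0 < η < 1, this is a necessity.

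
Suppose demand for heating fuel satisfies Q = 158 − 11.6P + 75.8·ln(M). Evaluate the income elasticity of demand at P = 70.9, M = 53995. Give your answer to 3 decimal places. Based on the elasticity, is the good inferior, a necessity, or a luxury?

At P = 70.9, M = 53995: Q = 161.526.
Holding P constant, ∂Q/∂M = 75.8/M = 0.00140383.
η_M = (∂Q/∂M)·(M/Q) = 0.00140383 × (53995/161.526) = 0.469.
Since 0 < η < 1, this is a necessity.

0.469 (necessity)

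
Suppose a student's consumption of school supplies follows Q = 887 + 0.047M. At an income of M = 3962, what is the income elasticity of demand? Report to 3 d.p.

At M = 3962: Q = 1073.214.
dQ/dM = 0.047.
η = (dQ/dM)·(M/Q) = 0.047 × (3962/1073.214) = 0.174.

0.174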